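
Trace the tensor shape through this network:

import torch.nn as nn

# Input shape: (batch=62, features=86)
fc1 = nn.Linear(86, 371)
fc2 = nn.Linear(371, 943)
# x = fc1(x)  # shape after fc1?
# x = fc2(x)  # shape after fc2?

Input shape: (62, 86)
  -> after fc1: (62, 371)
Output shape: (62, 943)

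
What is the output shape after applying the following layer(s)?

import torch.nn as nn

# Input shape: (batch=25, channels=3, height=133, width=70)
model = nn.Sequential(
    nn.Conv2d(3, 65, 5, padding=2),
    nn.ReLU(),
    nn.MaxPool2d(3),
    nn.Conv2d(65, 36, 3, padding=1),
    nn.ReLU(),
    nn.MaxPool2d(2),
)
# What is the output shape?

Input shape: (25, 3, 133, 70)
  -> after first Conv2d: (25, 65, 133, 70)
  -> after first MaxPool2d: (25, 65, 44, 23)
  -> after second Conv2d: (25, 36, 44, 23)
Output shape: (25, 36, 22, 11)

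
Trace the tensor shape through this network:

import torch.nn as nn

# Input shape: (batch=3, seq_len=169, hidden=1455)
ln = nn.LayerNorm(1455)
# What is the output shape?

Input shape: (3, 169, 1455)
Output shape: (3, 169, 1455)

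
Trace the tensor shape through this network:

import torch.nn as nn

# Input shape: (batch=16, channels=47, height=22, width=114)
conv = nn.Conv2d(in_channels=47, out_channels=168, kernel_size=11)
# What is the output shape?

Input shape: (16, 47, 22, 114)
Output shape: (16, 168, 12, 104)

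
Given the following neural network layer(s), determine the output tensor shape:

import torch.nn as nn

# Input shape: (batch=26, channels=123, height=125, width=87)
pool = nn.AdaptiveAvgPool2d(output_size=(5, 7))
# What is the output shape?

Input shape: (26, 123, 125, 87)
Output shape: (26, 123, 5, 7)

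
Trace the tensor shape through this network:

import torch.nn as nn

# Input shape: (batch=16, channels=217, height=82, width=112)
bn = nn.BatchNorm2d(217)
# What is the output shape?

Input shape: (16, 217, 82, 112)
Output shape: (16, 217, 82, 112)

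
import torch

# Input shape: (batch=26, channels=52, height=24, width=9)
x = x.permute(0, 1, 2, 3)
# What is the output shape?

Input shape: (26, 52, 24, 9)
Output shape: (26, 52, 24, 9)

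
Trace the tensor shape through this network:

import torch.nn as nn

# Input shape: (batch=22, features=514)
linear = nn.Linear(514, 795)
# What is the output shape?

Input shape: (22, 514)
Output shape: (22, 795)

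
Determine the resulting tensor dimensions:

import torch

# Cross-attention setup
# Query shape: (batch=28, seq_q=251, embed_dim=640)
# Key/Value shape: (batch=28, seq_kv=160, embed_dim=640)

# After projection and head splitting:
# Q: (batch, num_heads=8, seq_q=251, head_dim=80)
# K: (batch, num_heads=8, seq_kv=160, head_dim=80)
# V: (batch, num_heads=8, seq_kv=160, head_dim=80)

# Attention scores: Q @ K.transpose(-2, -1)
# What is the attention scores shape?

Input shape: (28, 251, 640)
Output shape: (28, 8, 251, 160)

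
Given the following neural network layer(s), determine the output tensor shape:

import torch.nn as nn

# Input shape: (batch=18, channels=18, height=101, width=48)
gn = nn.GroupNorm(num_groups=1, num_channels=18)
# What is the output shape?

Input shape: (18, 18, 101, 48)
Output shape: (18, 18, 101, 48)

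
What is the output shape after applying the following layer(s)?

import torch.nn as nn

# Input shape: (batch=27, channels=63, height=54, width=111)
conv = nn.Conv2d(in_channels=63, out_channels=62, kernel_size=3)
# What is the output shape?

Input shape: (27, 63, 54, 111)
Output shape: (27, 62, 52, 109)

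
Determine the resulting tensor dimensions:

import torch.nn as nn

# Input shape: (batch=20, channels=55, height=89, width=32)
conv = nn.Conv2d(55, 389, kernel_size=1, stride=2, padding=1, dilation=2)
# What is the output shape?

Input shape: (20, 55, 89, 32)
Output shape: (20, 389, 46, 17)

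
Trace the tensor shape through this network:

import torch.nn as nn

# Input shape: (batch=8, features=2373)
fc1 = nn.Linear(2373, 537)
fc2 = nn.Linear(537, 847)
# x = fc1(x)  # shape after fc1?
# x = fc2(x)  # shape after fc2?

Input shape: (8, 2373)
  -> after fc1: (8, 537)
Output shape: (8, 847)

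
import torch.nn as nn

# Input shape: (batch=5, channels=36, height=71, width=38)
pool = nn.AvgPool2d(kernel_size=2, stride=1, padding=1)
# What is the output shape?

Input shape: (5, 36, 71, 38)
Output shape: (5, 36, 72, 39)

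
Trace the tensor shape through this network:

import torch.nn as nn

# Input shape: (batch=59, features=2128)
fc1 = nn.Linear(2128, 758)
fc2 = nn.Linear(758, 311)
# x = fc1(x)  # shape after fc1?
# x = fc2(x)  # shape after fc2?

Input shape: (59, 2128)
  -> after fc1: (59, 758)
Output shape: (59, 311)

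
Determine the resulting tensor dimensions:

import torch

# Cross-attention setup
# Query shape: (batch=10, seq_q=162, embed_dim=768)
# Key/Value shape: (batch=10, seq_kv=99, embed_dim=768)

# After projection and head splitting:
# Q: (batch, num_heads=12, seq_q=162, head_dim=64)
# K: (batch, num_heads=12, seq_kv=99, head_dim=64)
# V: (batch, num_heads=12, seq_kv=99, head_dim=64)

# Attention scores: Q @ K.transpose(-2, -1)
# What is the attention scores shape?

Input shape: (10, 162, 768)
Output shape: (10, 12, 162, 99)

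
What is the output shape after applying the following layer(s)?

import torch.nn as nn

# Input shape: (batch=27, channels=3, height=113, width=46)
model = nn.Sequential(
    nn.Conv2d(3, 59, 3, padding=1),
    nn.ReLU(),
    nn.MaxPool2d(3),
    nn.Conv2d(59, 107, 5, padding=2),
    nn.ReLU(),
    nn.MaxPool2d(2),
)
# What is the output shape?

Input shape: (27, 3, 113, 46)
  -> after first Conv2d: (27, 59, 113, 46)
  -> after first MaxPool2d: (27, 59, 37, 15)
  -> after second Conv2d: (27, 107, 37, 15)
Output shape: (27, 107, 18, 7)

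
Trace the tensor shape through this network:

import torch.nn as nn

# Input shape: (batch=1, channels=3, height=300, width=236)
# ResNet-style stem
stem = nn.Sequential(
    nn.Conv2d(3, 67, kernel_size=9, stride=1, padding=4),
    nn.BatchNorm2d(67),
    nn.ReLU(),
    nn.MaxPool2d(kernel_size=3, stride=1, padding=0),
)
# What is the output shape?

Input shape: (1, 3, 300, 236)
  -> after Conv2d 9x9 stride=1: (1, 67, 300, 236)
Output shape: (1, 67, 298, 234)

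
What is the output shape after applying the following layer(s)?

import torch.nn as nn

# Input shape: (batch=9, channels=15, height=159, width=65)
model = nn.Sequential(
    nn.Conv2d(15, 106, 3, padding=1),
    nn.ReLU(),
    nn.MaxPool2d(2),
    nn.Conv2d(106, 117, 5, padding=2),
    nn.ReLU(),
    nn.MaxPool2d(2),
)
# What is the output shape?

Input shape: (9, 15, 159, 65)
  -> after first Conv2d: (9, 106, 159, 65)
  -> after first MaxPool2d: (9, 106, 79, 32)
  -> after second Conv2d: (9, 117, 79, 32)
Output shape: (9, 117, 39, 16)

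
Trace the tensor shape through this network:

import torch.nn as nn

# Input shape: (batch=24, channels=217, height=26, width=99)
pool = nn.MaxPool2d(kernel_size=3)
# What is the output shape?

Input shape: (24, 217, 26, 99)
Output shape: (24, 217, 8, 33)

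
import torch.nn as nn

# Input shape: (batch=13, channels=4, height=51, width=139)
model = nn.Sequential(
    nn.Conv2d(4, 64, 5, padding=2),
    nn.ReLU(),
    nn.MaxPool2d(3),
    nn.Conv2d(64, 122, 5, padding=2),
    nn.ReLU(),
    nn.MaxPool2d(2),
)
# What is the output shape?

Input shape: (13, 4, 51, 139)
  -> after first Conv2d: (13, 64, 51, 139)
  -> after first MaxPool2d: (13, 64, 17, 46)
  -> after second Conv2d: (13, 122, 17, 46)
Output shape: (13, 122, 8, 23)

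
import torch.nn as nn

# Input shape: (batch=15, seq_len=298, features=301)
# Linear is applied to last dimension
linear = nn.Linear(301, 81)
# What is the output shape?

Input shape: (15, 298, 301)
Output shape: (15, 298, 81)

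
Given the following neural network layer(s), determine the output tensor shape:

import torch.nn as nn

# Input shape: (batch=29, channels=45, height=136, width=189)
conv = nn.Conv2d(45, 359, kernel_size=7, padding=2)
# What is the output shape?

Input shape: (29, 45, 136, 189)
Output shape: (29, 359, 134, 187)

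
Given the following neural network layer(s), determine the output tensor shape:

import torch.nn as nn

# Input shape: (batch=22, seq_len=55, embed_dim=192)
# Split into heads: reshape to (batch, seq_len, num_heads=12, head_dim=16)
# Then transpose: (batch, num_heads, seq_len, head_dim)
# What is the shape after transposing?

Input shape: (22, 55, 192)
  -> after reshape: (22, 55, 12, 16)
Output shape: (22, 12, 55, 16)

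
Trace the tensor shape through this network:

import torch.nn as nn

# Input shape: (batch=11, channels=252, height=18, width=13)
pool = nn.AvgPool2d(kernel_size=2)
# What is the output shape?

Input shape: (11, 252, 18, 13)
Output shape: (11, 252, 9, 6)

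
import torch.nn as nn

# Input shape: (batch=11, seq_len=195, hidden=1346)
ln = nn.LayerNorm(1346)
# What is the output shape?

Input shape: (11, 195, 1346)
Output shape: (11, 195, 1346)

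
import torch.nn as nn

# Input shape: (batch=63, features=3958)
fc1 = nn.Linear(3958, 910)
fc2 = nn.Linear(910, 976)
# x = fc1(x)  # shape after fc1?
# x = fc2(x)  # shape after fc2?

Input shape: (63, 3958)
  -> after fc1: (63, 910)
Output shape: (63, 976)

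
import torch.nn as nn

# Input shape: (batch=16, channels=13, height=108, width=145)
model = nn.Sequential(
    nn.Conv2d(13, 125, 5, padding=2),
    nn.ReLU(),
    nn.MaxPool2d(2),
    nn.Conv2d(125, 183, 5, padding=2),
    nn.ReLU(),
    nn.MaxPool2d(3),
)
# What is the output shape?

Input shape: (16, 13, 108, 145)
  -> after first Conv2d: (16, 125, 108, 145)
  -> after first MaxPool2d: (16, 125, 54, 72)
  -> after second Conv2d: (16, 183, 54, 72)
Output shape: (16, 183, 18, 24)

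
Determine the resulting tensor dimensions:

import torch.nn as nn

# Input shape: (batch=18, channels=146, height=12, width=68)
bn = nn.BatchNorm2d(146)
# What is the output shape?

Input shape: (18, 146, 12, 68)
Output shape: (18, 146, 12, 68)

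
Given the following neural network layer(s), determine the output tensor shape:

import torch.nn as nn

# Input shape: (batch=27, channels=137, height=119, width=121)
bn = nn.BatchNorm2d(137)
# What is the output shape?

Input shape: (27, 137, 119, 121)
Output shape: (27, 137, 119, 121)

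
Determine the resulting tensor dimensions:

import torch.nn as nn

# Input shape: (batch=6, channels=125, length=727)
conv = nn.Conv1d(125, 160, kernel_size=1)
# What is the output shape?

Input shape: (6, 125, 727)
Output shape: (6, 160, 727)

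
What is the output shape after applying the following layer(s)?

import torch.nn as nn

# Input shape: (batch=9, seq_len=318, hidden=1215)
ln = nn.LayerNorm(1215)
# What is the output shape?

Input shape: (9, 318, 1215)
Output shape: (9, 318, 1215)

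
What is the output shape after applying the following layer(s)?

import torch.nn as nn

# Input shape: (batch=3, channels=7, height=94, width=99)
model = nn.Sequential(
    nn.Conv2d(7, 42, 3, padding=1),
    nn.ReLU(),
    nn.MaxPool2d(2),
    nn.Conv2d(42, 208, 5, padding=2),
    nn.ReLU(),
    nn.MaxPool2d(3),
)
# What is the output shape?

Input shape: (3, 7, 94, 99)
  -> after first Conv2d: (3, 42, 94, 99)
  -> after first MaxPool2d: (3, 42, 47, 49)
  -> after second Conv2d: (3, 208, 47, 49)
Output shape: (3, 208, 15, 16)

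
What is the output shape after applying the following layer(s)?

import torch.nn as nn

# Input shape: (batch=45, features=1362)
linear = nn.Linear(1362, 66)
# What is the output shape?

Input shape: (45, 1362)
Output shape: (45, 66)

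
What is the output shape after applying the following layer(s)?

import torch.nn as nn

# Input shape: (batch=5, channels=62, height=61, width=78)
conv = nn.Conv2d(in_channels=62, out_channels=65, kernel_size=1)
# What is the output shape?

Input shape: (5, 62, 61, 78)
Output shape: (5, 65, 61, 78)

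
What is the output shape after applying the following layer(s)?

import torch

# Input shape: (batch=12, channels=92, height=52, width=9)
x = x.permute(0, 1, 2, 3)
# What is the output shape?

Input shape: (12, 92, 52, 9)
Output shape: (12, 92, 52, 9)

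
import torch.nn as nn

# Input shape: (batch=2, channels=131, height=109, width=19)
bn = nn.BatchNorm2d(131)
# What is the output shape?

Input shape: (2, 131, 109, 19)
Output shape: (2, 131, 109, 19)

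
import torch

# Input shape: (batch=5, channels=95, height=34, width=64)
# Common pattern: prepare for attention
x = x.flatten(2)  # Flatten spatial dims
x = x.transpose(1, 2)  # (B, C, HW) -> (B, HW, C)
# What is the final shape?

Input shape: (5, 95, 34, 64)
  -> after flatten(2): (5, 95, 2176)
Output shape: (5, 2176, 95)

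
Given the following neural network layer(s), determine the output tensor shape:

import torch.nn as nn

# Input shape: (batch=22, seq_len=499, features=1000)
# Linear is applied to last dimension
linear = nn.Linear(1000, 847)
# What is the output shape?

Input shape: (22, 499, 1000)
Output shape: (22, 499, 847)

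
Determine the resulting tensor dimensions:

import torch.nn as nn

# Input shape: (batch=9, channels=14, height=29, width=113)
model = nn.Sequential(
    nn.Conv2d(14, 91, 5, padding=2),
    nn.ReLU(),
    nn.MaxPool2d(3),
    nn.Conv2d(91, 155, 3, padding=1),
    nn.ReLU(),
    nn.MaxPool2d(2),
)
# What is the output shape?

Input shape: (9, 14, 29, 113)
  -> after first Conv2d: (9, 91, 29, 113)
  -> after first MaxPool2d: (9, 91, 9, 37)
  -> after second Conv2d: (9, 155, 9, 37)
Output shape: (9, 155, 4, 18)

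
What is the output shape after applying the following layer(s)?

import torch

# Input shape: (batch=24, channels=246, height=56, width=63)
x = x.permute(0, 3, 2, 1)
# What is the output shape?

Input shape: (24, 246, 56, 63)
Output shape: (24, 63, 56, 246)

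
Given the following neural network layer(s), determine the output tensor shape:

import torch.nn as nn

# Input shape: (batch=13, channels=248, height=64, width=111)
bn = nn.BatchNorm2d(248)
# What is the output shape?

Input shape: (13, 248, 64, 111)
Output shape: (13, 248, 64, 111)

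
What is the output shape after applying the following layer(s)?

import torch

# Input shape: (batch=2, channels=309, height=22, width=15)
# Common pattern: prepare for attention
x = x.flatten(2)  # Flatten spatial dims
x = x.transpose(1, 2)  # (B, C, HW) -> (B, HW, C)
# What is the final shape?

Input shape: (2, 309, 22, 15)
  -> after flatten(2): (2, 309, 330)
Output shape: (2, 330, 309)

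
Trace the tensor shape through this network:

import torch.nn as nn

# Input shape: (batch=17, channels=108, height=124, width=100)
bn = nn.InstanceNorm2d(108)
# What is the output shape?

Input shape: (17, 108, 124, 100)
Output shape: (17, 108, 124, 100)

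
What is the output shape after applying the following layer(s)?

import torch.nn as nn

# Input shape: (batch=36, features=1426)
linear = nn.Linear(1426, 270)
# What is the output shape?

Input shape: (36, 1426)
Output shape: (36, 270)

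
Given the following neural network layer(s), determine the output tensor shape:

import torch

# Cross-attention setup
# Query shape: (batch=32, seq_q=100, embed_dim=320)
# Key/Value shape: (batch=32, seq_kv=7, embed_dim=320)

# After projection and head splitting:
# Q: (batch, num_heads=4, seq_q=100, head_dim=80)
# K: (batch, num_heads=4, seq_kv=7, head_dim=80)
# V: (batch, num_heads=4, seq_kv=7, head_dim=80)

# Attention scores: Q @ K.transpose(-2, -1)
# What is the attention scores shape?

Input shape: (32, 100, 320)
Output shape: (32, 4, 100, 7)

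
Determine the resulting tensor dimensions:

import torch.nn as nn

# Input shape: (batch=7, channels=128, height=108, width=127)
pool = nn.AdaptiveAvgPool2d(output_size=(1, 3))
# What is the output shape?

Input shape: (7, 128, 108, 127)
Output shape: (7, 128, 1, 3)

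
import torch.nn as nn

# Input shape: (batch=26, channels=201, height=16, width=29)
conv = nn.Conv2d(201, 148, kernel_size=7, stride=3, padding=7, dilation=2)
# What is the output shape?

Input shape: (26, 201, 16, 29)
Output shape: (26, 148, 6, 11)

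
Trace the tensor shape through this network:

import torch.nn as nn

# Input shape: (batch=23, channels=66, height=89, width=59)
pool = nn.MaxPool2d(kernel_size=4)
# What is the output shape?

Input shape: (23, 66, 89, 59)
Output shape: (23, 66, 22, 14)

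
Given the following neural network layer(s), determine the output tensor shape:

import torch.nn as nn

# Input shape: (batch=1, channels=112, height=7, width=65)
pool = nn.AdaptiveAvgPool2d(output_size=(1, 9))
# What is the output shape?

Input shape: (1, 112, 7, 65)
Output shape: (1, 112, 1, 9)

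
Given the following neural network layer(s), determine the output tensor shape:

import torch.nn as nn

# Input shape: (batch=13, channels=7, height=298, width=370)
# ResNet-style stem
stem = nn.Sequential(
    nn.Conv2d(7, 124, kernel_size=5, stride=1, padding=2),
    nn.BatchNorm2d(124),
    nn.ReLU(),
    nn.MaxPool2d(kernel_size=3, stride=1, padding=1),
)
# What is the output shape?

Input shape: (13, 7, 298, 370)
  -> after Conv2d 5x5 stride=1: (13, 124, 298, 370)
Output shape: (13, 124, 298, 370)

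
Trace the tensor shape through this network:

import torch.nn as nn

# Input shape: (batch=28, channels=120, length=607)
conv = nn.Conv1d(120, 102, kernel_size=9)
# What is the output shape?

Input shape: (28, 120, 607)
Output shape: (28, 102, 599)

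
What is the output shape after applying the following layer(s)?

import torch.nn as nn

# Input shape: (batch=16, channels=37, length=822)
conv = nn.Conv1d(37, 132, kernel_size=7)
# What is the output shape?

Input shape: (16, 37, 822)
Output shape: (16, 132, 816)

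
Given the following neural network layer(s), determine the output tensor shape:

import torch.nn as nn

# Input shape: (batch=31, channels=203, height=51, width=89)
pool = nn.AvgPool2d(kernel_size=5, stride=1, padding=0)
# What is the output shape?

Input shape: (31, 203, 51, 89)
Output shape: (31, 203, 47, 85)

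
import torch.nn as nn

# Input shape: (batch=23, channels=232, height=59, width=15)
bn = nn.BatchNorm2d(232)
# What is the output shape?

Input shape: (23, 232, 59, 15)
Output shape: (23, 232, 59, 15)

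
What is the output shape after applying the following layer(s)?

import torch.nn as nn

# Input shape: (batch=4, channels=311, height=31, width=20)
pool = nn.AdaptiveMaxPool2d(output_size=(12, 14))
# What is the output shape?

Input shape: (4, 311, 31, 20)
Output shape: (4, 311, 12, 14)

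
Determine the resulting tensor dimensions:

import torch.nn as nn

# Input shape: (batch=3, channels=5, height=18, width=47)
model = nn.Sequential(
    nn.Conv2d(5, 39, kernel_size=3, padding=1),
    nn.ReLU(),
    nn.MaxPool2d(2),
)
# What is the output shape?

Input shape: (3, 5, 18, 47)
  -> after Conv2d: (3, 39, 18, 47)
  -> after ReLU: (3, 39, 18, 47)
Output shape: (3, 39, 9, 23)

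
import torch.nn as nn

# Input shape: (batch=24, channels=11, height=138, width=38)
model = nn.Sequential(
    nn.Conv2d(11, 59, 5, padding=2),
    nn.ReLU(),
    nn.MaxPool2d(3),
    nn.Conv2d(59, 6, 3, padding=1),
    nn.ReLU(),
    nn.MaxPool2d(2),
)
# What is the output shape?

Input shape: (24, 11, 138, 38)
  -> after first Conv2d: (24, 59, 138, 38)
  -> after first MaxPool2d: (24, 59, 46, 12)
  -> after second Conv2d: (24, 6, 46, 12)
Output shape: (24, 6, 23, 6)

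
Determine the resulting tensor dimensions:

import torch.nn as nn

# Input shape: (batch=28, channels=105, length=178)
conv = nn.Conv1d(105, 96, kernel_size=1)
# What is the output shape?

Input shape: (28, 105, 178)
Output shape: (28, 96, 178)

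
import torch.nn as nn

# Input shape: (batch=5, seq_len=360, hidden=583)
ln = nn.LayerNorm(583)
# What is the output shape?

Input shape: (5, 360, 583)
Output shape: (5, 360, 583)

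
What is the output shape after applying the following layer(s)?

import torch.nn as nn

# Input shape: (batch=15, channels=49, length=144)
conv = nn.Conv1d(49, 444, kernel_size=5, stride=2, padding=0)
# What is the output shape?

Input shape: (15, 49, 144)
Output shape: (15, 444, 70)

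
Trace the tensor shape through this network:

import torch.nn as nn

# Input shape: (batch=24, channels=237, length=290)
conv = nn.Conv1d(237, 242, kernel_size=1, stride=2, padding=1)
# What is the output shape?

Input shape: (24, 237, 290)
Output shape: (24, 242, 146)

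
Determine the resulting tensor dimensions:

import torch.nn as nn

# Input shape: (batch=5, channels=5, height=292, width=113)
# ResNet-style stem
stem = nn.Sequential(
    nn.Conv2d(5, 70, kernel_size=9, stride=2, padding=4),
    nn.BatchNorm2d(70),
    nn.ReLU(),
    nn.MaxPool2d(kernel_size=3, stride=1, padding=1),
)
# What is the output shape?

Input shape: (5, 5, 292, 113)
  -> after Conv2d 9x9 stride=2: (5, 70, 146, 57)
Output shape: (5, 70, 146, 57)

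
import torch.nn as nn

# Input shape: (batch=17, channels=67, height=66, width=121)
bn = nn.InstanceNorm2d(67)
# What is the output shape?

Input shape: (17, 67, 66, 121)
Output shape: (17, 67, 66, 121)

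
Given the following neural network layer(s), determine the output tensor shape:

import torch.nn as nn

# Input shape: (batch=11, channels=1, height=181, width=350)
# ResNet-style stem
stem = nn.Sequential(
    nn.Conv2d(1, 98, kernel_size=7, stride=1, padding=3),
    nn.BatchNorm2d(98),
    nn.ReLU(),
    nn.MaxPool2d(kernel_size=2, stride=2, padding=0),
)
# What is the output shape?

Input shape: (11, 1, 181, 350)
  -> after Conv2d 7x7 stride=1: (11, 98, 181, 350)
Output shape: (11, 98, 90, 175)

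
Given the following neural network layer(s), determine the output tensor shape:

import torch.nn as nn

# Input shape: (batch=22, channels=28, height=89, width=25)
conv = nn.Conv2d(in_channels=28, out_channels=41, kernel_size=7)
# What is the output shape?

Input shape: (22, 28, 89, 25)
Output shape: (22, 41, 83, 19)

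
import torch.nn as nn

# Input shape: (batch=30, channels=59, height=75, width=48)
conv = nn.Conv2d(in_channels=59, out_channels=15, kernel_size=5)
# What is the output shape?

Input shape: (30, 59, 75, 48)
Output shape: (30, 15, 71, 44)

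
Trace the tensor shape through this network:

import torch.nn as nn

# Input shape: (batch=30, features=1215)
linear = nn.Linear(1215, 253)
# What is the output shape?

Input shape: (30, 1215)
Output shape: (30, 253)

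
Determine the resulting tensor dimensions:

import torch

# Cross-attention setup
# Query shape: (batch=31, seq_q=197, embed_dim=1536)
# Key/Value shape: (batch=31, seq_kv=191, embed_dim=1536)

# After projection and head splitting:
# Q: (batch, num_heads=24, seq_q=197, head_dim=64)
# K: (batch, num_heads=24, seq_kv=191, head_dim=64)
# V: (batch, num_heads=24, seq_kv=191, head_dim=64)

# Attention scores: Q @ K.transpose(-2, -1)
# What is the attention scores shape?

Input shape: (31, 197, 1536)
Output shape: (31, 24, 197, 191)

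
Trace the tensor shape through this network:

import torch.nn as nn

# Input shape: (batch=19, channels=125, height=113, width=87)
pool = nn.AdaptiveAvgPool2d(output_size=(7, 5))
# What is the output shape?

Input shape: (19, 125, 113, 87)
Output shape: (19, 125, 7, 5)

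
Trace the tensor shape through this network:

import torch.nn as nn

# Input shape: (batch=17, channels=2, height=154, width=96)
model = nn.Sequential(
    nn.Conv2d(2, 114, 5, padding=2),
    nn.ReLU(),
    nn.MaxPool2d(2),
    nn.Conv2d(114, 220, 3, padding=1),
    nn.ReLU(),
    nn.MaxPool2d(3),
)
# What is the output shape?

Input shape: (17, 2, 154, 96)
  -> after first Conv2d: (17, 114, 154, 96)
  -> after first MaxPool2d: (17, 114, 77, 48)
  -> after second Conv2d: (17, 220, 77, 48)
Output shape: (17, 220, 25, 16)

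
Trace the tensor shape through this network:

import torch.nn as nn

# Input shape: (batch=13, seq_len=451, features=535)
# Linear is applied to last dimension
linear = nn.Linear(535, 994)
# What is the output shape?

Input shape: (13, 451, 535)
Output shape: (13, 451, 994)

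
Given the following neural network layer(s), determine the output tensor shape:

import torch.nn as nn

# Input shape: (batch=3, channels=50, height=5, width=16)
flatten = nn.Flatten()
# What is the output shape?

Input shape: (3, 50, 5, 16)
Output shape: (3, 4000)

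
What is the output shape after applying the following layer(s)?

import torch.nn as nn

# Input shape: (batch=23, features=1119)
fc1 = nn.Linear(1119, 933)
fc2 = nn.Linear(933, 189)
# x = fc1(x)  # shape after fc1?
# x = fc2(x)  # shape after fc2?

Input shape: (23, 1119)
  -> after fc1: (23, 933)
Output shape: (23, 189)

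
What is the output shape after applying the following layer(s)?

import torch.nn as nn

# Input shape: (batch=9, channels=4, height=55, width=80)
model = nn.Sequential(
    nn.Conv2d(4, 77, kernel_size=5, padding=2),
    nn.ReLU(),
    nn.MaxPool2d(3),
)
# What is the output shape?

Input shape: (9, 4, 55, 80)
  -> after Conv2d: (9, 77, 55, 80)
  -> after ReLU: (9, 77, 55, 80)
Output shape: (9, 77, 18, 26)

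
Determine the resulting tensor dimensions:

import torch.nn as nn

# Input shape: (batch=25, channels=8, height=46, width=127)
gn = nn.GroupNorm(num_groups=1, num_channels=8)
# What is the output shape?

Input shape: (25, 8, 46, 127)
Output shape: (25, 8, 46, 127)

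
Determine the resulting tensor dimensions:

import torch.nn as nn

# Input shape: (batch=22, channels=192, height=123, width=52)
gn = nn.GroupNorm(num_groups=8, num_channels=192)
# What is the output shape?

Input shape: (22, 192, 123, 52)
Output shape: (22, 192, 123, 52)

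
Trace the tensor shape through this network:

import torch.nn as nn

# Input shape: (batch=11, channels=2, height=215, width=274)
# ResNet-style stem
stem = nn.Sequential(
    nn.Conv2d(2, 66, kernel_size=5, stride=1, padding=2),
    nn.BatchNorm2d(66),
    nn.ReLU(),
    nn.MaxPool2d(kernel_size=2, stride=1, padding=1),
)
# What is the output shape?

Input shape: (11, 2, 215, 274)
  -> after Conv2d 5x5 stride=1: (11, 66, 215, 274)
Output shape: (11, 66, 216, 275)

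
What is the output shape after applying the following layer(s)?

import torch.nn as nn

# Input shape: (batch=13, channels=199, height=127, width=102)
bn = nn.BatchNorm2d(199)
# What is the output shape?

Input shape: (13, 199, 127, 102)
Output shape: (13, 199, 127, 102)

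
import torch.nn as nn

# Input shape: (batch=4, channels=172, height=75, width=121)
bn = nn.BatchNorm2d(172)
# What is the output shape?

Input shape: (4, 172, 75, 121)
Output shape: (4, 172, 75, 121)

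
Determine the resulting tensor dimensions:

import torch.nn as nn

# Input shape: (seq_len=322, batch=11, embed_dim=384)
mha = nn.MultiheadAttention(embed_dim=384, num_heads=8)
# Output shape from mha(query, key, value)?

Input shape: (322, 11, 384)
Output shape: (322, 11, 384)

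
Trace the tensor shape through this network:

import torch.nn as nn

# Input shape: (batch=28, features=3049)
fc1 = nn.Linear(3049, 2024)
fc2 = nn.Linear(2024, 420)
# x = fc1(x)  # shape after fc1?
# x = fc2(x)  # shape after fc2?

Input shape: (28, 3049)
  -> after fc1: (28, 2024)
Output shape: (28, 420)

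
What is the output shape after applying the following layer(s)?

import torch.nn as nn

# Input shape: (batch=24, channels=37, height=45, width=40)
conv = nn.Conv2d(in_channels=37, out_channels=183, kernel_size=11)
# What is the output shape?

Input shape: (24, 37, 45, 40)
Output shape: (24, 183, 35, 30)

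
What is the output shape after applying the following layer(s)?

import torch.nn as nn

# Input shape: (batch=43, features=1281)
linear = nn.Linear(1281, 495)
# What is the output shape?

Input shape: (43, 1281)
Output shape: (43, 495)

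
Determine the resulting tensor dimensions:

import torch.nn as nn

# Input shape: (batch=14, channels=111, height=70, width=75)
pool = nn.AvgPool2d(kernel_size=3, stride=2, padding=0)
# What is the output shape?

Input shape: (14, 111, 70, 75)
Output shape: (14, 111, 34, 37)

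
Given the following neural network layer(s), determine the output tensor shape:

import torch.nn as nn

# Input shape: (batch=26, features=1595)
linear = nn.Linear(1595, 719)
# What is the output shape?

Input shape: (26, 1595)
Output shape: (26, 719)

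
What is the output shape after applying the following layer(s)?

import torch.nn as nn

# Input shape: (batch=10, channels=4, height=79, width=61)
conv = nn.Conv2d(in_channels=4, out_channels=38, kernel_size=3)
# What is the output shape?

Input shape: (10, 4, 79, 61)
Output shape: (10, 38, 77, 59)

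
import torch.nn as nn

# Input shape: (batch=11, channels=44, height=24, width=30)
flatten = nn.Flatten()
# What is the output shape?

Input shape: (11, 44, 24, 30)
Output shape: (11, 31680)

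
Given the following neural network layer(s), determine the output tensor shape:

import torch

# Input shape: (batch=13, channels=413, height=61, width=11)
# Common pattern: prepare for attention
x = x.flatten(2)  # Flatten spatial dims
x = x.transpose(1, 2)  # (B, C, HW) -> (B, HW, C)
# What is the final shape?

Input shape: (13, 413, 61, 11)
  -> after flatten(2): (13, 413, 671)
Output shape: (13, 671, 413)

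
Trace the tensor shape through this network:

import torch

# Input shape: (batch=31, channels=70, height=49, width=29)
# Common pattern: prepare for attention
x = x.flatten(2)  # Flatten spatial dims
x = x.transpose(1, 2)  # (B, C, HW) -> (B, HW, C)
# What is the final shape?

Input shape: (31, 70, 49, 29)
  -> after flatten(2): (31, 70, 1421)
Output shape: (31, 1421, 70)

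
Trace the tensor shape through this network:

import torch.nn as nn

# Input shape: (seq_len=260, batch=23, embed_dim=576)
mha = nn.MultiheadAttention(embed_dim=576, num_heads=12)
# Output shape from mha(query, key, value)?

Input shape: (260, 23, 576)
Output shape: (260, 23, 576)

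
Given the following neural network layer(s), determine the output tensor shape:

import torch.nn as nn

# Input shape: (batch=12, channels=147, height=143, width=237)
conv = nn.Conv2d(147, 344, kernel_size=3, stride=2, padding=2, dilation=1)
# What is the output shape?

Input shape: (12, 147, 143, 237)
Output shape: (12, 344, 73, 120)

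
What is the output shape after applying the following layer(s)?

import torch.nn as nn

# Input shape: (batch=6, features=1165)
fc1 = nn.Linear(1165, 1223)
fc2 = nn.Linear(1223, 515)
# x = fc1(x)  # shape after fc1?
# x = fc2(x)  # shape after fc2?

Input shape: (6, 1165)
  -> after fc1: (6, 1223)
Output shape: (6, 515)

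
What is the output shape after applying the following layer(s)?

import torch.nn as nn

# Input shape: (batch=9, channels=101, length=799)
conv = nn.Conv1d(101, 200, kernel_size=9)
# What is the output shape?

Input shape: (9, 101, 799)
Output shape: (9, 200, 791)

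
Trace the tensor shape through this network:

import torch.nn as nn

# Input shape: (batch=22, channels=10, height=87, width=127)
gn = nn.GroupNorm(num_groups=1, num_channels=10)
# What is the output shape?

Input shape: (22, 10, 87, 127)
Output shape: (22, 10, 87, 127)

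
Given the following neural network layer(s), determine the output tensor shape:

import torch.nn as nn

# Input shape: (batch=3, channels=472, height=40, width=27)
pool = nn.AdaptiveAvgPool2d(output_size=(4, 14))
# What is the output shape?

Input shape: (3, 472, 40, 27)
Output shape: (3, 472, 4, 14)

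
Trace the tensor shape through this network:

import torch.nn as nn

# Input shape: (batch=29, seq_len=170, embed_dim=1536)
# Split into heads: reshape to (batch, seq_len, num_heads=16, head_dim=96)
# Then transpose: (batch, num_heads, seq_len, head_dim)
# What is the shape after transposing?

Input shape: (29, 170, 1536)
  -> after reshape: (29, 170, 16, 96)
Output shape: (29, 16, 170, 96)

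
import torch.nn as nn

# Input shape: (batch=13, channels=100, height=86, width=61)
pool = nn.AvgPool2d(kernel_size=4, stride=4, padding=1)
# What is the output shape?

Input shape: (13, 100, 86, 61)
Output shape: (13, 100, 22, 15)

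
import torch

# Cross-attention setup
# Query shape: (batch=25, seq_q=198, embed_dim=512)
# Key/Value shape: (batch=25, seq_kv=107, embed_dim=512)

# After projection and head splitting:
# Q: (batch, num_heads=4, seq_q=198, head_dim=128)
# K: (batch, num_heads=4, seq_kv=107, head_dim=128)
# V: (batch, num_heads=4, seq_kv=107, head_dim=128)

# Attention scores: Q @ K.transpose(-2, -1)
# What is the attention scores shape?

Input shape: (25, 198, 512)
Output shape: (25, 4, 198, 107)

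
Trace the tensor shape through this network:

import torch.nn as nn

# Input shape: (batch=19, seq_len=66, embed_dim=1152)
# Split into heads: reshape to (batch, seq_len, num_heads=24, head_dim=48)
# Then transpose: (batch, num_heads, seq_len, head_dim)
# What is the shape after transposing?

Input shape: (19, 66, 1152)
  -> after reshape: (19, 66, 24, 48)
Output shape: (19, 24, 66, 48)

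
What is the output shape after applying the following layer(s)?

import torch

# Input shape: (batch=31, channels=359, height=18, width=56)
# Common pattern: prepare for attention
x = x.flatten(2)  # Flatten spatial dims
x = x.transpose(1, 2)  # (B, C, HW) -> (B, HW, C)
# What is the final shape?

Input shape: (31, 359, 18, 56)
  -> after flatten(2): (31, 359, 1008)
Output shape: (31, 1008, 359)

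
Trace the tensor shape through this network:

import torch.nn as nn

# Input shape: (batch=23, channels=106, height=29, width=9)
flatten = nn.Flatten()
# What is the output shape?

Input shape: (23, 106, 29, 9)
Output shape: (23, 27666)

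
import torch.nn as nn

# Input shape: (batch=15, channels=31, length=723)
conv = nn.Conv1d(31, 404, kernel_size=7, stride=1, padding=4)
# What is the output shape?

Input shape: (15, 31, 723)
Output shape: (15, 404, 725)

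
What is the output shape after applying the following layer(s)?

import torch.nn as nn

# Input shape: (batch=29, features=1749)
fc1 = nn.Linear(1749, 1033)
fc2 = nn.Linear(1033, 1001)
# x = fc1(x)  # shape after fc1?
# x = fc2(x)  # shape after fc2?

Input shape: (29, 1749)
  -> after fc1: (29, 1033)
Output shape: (29, 1001)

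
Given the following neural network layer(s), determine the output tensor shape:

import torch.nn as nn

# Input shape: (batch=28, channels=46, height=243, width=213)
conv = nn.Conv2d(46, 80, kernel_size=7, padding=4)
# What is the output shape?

Input shape: (28, 46, 243, 213)
Output shape: (28, 80, 245, 215)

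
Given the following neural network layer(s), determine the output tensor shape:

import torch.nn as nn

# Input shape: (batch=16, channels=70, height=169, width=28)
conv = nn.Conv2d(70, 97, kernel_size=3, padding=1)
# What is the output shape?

Input shape: (16, 70, 169, 28)
Output shape: (16, 97, 169, 28)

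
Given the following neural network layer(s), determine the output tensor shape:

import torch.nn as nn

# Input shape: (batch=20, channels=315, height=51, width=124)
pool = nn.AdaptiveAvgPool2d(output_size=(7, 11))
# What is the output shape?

Input shape: (20, 315, 51, 124)
Output shape: (20, 315, 7, 11)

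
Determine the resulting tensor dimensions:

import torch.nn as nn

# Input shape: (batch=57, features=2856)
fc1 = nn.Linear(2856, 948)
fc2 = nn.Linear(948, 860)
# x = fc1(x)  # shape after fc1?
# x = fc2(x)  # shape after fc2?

Input shape: (57, 2856)
  -> after fc1: (57, 948)
Output shape: (57, 860)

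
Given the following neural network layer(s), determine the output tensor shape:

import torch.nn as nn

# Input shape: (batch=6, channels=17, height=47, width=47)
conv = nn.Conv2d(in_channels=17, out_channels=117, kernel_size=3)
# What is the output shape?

Input shape: (6, 17, 47, 47)
Output shape: (6, 117, 45, 45)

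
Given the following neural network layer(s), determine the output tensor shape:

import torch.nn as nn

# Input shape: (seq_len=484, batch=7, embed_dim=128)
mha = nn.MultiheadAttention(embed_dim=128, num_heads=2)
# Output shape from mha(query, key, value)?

Input shape: (484, 7, 128)
Output shape: (484, 7, 128)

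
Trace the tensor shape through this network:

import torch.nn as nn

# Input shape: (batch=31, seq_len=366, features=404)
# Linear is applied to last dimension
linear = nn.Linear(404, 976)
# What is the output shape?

Input shape: (31, 366, 404)
Output shape: (31, 366, 976)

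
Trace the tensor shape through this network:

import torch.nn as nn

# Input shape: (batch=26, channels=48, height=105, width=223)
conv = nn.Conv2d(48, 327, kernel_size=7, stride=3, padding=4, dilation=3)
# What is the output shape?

Input shape: (26, 48, 105, 223)
Output shape: (26, 327, 32, 71)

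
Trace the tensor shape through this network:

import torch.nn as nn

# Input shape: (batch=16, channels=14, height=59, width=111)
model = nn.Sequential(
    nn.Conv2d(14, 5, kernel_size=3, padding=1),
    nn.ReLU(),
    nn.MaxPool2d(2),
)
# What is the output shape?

Input shape: (16, 14, 59, 111)
  -> after Conv2d: (16, 5, 59, 111)
  -> after ReLU: (16, 5, 59, 111)
Output shape: (16, 5, 29, 55)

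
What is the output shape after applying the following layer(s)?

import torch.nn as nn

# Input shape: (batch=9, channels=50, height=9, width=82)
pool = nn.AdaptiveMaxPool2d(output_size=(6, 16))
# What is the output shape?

Input shape: (9, 50, 9, 82)
Output shape: (9, 50, 6, 16)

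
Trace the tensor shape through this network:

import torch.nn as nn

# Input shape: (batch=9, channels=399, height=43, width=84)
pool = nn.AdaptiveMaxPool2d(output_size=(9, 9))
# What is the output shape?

Input shape: (9, 399, 43, 84)
Output shape: (9, 399, 9, 9)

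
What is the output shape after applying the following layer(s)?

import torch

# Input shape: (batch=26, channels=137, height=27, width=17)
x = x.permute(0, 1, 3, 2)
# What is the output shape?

Input shape: (26, 137, 27, 17)
Output shape: (26, 137, 17, 27)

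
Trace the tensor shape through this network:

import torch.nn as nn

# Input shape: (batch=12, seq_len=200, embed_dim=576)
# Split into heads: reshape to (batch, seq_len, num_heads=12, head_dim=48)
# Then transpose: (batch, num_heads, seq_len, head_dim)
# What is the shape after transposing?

Input shape: (12, 200, 576)
  -> after reshape: (12, 200, 12, 48)
Output shape: (12, 12, 200, 48)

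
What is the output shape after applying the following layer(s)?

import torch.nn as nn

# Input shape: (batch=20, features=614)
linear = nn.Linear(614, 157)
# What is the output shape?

Input shape: (20, 614)
Output shape: (20, 157)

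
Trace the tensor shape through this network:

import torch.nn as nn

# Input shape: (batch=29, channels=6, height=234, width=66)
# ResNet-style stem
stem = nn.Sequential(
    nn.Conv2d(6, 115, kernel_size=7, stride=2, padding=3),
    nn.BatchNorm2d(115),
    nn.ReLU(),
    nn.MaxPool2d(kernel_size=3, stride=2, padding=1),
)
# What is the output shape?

Input shape: (29, 6, 234, 66)
  -> after Conv2d 7x7 stride=2: (29, 115, 117, 33)
Output shape: (29, 115, 59, 17)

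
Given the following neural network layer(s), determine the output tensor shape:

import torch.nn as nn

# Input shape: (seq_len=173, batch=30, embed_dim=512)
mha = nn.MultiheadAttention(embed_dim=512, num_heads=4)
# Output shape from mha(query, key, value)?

Input shape: (173, 30, 512)
Output shape: (173, 30, 512)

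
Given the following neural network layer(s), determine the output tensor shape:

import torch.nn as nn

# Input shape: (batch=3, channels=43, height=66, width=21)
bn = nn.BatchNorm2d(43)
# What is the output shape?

Input shape: (3, 43, 66, 21)
Output shape: (3, 43, 66, 21)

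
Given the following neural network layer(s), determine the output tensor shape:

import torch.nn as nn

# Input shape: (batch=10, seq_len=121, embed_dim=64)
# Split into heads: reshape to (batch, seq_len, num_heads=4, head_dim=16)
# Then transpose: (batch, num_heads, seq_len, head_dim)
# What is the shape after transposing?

Input shape: (10, 121, 64)
  -> after reshape: (10, 121, 4, 16)
Output shape: (10, 4, 121, 16)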